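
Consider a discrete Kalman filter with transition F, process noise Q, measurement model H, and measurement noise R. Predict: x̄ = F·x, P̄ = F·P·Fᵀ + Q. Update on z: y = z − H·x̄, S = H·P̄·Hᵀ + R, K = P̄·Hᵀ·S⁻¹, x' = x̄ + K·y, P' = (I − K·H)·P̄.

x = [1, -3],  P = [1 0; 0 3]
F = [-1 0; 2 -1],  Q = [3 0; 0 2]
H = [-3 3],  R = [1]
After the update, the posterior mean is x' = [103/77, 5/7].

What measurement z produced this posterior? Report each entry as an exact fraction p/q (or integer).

x̄ = F·x = [-1, 5]
P̄ = F·P·Fᵀ + Q = [4 -2; -2 9]
S = H·P̄·Hᵀ + R = [154]
K = P̄·Hᵀ·S⁻¹ = [-9/77; 3/14]
x' − x̄ = [180/77, -30/7] = K·y
y = (KᵀK)⁻¹·Kᵀ·(x' − x̄) = [-20]
z = y + H·x̄ = [-20] + [18] = [-2]

z = [-2]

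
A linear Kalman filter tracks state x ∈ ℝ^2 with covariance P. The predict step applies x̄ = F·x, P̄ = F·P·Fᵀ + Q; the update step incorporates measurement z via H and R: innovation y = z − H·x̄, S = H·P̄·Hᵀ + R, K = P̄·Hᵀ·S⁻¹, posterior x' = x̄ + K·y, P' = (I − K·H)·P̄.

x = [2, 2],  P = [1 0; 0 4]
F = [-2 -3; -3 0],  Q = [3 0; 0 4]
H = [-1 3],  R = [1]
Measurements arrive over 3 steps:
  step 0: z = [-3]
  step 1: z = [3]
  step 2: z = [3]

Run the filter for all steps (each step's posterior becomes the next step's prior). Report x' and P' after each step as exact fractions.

step 0: x' = [-11, -117/25], P' = [38 63/5; 63/5 536/125]
step 1: x' = [633079/88212, 200325/58808], P' = [782545/44106 178617/29404; 178617/29404 128753/58808]
step 2: x' = [-517331959/118900627, -56073177/118900627], P' = [2097996940/118900627 717963129/118900627; 717963129/118900627 258722893/118900627]

step 0: x̄ = F·x = [-10, -6]
step 0: P̄ = F·P·Fᵀ + Q = [43 6; 6 13]
step 0: y = z − H·x̄ = [5]
step 0: S = H·P̄·Hᵀ + R = [125]
step 0: K = P̄·Hᵀ·S⁻¹ = [-1/5; 33/125]
step 0: x' = x̄ + K·y = [-11, -117/25]
step 0: P' = (I − K·H)·P̄ = [38 63/5; 63/5 536/125]
step 1: x̄ = F·x = [901/25, 33]
step 1: P̄ = F·P·Fᵀ + Q = [43099/125 1707/5; 1707/5 346]
step 1: y = z − H·x̄ = [-1499/25]
step 1: S = H·P̄·Hᵀ + R = [176424/125]
step 1: K = P̄·Hᵀ·S⁻¹ = [42463/88212; 29025/58808]
step 1: x' = x̄ + K·y = [633079/88212, 200325/58808]
step 1: P' = (I − K·H)·P̄ = [782545/44106 178617/29404; 178617/29404 128753/58808]
step 2: x̄ = F·x = [-4335241/176424, -633079/29404]
step 2: P̄ = F·P·Fᵀ + Q = [29386747/176424 4737733/29404; 4737733/29404 2406443/14702]
step 2: y = z − H·x̄ = [7589453/176424]
step 2: S = H·P̄·Hᵀ + R = [118900627/176424]
step 2: K = P̄·Hᵀ·S⁻¹ = [55892447/118900627; 58205550/118900627]
step 2: x' = x̄ + K·y = [-517331959/118900627, -56073177/118900627]
step 2: P' = (I − K·H)·P̄ = [2097996940/118900627 717963129/118900627; 717963129/118900627 258722893/118900627]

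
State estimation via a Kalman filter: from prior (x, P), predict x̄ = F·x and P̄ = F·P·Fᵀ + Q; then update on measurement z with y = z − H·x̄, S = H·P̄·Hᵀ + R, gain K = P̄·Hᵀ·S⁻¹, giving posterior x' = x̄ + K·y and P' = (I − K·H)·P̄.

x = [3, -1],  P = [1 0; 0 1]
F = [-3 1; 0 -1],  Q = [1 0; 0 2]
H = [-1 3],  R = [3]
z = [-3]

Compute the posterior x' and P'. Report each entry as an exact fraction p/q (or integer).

x̄ = F·x = [-10, 1]
P̄ = F·P·Fᵀ + Q = [11 -1; -1 3]
y = z − H·x̄ = [-16]
S = H·P̄·Hᵀ + R = [47]
K = P̄·Hᵀ·S⁻¹ = [-14/47; 10/47]
x' = x̄ + K·y = [-246/47, -113/47]
P' = (I − K·H)·P̄ = [321/47 93/47; 93/47 41/47]

x' = [-246/47, -113/47]
P' = [321/47 93/47; 93/47 41/47]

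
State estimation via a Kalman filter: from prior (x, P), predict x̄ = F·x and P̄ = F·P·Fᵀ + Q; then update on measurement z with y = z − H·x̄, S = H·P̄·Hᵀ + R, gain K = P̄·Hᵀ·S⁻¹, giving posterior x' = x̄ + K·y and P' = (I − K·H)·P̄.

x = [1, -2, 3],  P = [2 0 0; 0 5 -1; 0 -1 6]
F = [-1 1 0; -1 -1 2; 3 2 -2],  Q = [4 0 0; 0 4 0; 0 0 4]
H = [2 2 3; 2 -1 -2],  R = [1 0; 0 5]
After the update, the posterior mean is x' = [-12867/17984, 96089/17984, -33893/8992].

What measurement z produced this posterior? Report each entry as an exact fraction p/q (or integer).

x̄ = F·x = [-3, 7, -7]
P̄ = F·P·Fᵀ + Q = [11 -5 6; -5 39 -46; 6 -46 74]
S = H·P̄·Hᵀ + R = [347 -154; -154 172]
K = P̄·Hᵀ·S⁻¹ = [3735/17984 9825/35968; -2709/17984 4141/35968; 2641/8992 -4681/17984]
x' − x̄ = [41085/17984, -29799/17984, 29051/8992] = K·y
y = (KᵀK)⁻¹·Kᵀ·(x' − x̄) = [11, 0]
z = y + H·x̄ = [11, 0] + [-13, 1] = [-2, 1]

z = [-2, 1]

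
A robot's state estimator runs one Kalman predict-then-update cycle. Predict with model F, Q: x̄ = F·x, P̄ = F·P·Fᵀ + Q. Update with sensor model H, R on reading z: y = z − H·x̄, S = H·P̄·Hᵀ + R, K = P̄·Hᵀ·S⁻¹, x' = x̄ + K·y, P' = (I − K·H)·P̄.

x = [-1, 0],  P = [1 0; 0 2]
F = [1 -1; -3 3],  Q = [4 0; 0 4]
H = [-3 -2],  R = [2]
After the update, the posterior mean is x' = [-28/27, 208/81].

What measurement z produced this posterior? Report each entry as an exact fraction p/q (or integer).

x̄ = F·x = [-1, 3]
P̄ = F·P·Fᵀ + Q = [7 -9; -9 31]
S = H·P̄·Hᵀ + R = [81]
K = P̄·Hᵀ·S⁻¹ = [-1/27; -35/81]
x' − x̄ = [-1/27, -35/81] = K·y
y = (KᵀK)⁻¹·Kᵀ·(x' − x̄) = [1]
z = y + H·x̄ = [1] + [-3] = [-2]

z = [-2]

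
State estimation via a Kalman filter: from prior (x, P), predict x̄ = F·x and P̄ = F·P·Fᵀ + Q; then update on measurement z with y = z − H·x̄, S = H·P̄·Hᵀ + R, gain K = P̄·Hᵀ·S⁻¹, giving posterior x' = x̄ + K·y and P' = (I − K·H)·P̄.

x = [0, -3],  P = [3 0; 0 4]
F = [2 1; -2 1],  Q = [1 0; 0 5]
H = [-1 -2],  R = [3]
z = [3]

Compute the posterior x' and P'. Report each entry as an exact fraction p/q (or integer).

x̄ = F·x = [-3, -3]
P̄ = F·P·Fᵀ + Q = [17 -8; -8 21]
y = z − H·x̄ = [-6]
S = H·P̄·Hᵀ + R = [72]
K = P̄·Hᵀ·S⁻¹ = [-1/72; -17/36]
x' = x̄ + K·y = [-35/12, -1/6]
P' = (I − K·H)·P̄ = [1223/72 -305/36; -305/36 89/18]

x' = [-35/12, -1/6]
P' = [1223/72 -305/36; -305/36 89/18]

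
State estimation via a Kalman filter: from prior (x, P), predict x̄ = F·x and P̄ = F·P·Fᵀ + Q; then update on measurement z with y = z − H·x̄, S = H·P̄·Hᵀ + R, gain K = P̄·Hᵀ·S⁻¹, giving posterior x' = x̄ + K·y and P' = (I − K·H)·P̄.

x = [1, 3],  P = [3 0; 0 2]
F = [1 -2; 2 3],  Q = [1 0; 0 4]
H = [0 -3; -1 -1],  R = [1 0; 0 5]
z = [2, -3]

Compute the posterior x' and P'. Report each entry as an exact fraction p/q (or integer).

x̄ = F·x = [-5, 11]
P̄ = F·P·Fᵀ + Q = [12 -6; -6 34]
y = z − H·x̄ = [35, 3]
S = H·P̄·Hᵀ + R = [307 84; 84 39]
K = P̄·Hᵀ·S⁻¹ = [402/1639 -1118/1639; -542/1639 -28/4917]
x' = x̄ + K·y = [2521/1639, -969/1639]
P' = (I − K·H)·P̄ = [5724/1639 -134/1639; -134/1639 542/4917]

x' = [2521/1639, -969/1639]
P' = [5724/1639 -134/1639; -134/1639 542/4917]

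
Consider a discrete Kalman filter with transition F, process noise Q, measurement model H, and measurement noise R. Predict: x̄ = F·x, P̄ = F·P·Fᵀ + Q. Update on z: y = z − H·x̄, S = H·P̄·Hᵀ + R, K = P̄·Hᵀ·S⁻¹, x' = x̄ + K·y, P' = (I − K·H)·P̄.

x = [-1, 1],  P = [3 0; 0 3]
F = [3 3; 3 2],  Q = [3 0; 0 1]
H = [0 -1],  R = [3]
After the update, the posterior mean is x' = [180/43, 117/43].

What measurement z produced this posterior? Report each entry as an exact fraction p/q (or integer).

x̄ = F·x = [0, -1]
P̄ = F·P·Fᵀ + Q = [57 45; 45 40]
S = H·P̄·Hᵀ + R = [43]
K = P̄·Hᵀ·S⁻¹ = [-45/43; -40/43]
x' − x̄ = [180/43, 160/43] = K·y
y = (KᵀK)⁻¹·Kᵀ·(x' − x̄) = [-4]
z = y + H·x̄ = [-4] + [1] = [-3]

z = [-3]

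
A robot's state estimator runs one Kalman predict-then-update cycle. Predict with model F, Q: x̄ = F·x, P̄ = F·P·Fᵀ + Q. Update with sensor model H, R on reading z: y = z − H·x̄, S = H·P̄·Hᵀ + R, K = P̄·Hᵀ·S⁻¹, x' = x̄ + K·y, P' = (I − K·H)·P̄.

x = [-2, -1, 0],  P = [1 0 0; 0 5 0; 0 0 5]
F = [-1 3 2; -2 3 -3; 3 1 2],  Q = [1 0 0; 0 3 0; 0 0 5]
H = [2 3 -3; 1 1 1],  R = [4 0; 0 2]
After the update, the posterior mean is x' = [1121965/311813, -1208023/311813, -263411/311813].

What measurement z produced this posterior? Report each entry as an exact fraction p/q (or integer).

z = [-2, -1]

x̄ = F·x = [-1, 1, -7]
P̄ = F·P·Fᵀ + Q = [67 17 32; 17 97 -21; 32 -21 39]
S = H·P̄·Hᵀ + R = [1694 361; 361 261]
K = P̄·Hᵀ·S⁻¹ = [-18647/311813 164375/311813; 67695/311813 17474/311813; -48326/311813 126576/311813]
x' − x̄ = [1433778/311813, -1519836/311813, 1919280/311813] = K·y
y = (KᵀK)⁻¹·Kᵀ·(x' − x̄) = [-24, 6]
z = y + H·x̄ = [-24, 6] + [22, -7] = [-2, -1]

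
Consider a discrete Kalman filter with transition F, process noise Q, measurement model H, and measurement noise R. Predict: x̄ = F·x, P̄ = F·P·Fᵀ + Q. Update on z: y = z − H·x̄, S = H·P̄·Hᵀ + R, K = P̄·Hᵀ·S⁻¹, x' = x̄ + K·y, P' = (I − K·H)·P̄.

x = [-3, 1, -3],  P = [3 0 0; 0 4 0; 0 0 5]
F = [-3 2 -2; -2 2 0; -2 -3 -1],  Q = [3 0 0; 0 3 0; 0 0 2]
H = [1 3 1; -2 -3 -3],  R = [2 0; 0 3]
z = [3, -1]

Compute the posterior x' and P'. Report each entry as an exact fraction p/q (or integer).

x' = [161915/59869, 50772/59869, -135110/59869]
P' = [675462/59869 -96384/59869 -352446/59869; -96384/59869 94403/119738 14689/119738; -352446/59869 14689/119738 512059/119738]

x̄ = F·x = [17, 8, 6]
P̄ = F·P·Fᵀ + Q = [66 34 4; 34 31 -12; 4 -12 55]
y = z − H·x̄ = [-44, 75]
S = H·P̄·Hᵀ + R = [542 -758; -758 1281]
K = P̄·Hᵀ·S⁻¹ = [16932/59869 -1478/59869; 52565/119738 9710/59869; -74383/119738 -28410/59869]
x' = x̄ + K·y = [161915/59869, 50772/59869, -135110/59869]
P' = (I − K·H)·P̄ = [675462/59869 -96384/59869 -352446/59869; -96384/59869 94403/119738 14689/119738; -352446/59869 14689/119738 512059/119738]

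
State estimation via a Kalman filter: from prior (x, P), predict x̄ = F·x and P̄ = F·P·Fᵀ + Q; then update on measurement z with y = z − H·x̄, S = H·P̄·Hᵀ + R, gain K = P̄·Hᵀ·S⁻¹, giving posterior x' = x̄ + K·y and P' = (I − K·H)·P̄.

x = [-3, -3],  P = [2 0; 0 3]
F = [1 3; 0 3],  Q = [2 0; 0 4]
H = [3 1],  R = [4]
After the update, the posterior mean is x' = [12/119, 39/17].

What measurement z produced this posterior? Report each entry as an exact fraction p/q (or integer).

x̄ = F·x = [-12, -9]
P̄ = F·P·Fᵀ + Q = [31 27; 27 31]
S = H·P̄·Hᵀ + R = [476]
K = P̄·Hᵀ·S⁻¹ = [30/119; 4/17]
x' − x̄ = [1440/119, 192/17] = K·y
y = (KᵀK)⁻¹·Kᵀ·(x' − x̄) = [48]
z = y + H·x̄ = [48] + [-45] = [3]

z = [3]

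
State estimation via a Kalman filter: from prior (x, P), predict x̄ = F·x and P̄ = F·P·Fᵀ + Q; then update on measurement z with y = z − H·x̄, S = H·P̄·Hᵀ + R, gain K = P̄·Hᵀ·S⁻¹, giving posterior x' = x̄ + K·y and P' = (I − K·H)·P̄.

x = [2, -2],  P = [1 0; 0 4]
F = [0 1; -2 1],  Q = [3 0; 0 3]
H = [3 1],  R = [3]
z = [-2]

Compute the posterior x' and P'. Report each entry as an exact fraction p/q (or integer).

x̄ = F·x = [-2, -6]
P̄ = F·P·Fᵀ + Q = [7 4; 4 11]
y = z − H·x̄ = [10]
S = H·P̄·Hᵀ + R = [101]
K = P̄·Hᵀ·S⁻¹ = [25/101; 23/101]
x' = x̄ + K·y = [48/101, -376/101]
P' = (I − K·H)·P̄ = [82/101 -171/101; -171/101 582/101]

x' = [48/101, -376/101]
P' = [82/101 -171/101; -171/101 582/101]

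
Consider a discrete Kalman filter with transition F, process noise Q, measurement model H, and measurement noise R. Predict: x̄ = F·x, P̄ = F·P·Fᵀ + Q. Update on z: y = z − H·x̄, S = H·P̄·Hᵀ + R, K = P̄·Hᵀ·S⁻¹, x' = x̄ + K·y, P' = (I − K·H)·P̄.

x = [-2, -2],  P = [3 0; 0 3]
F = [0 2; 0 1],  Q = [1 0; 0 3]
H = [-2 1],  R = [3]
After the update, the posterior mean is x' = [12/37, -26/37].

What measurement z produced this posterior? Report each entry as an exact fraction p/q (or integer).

x̄ = F·x = [-4, -2]
P̄ = F·P·Fᵀ + Q = [13 6; 6 6]
S = H·P̄·Hᵀ + R = [37]
K = P̄·Hᵀ·S⁻¹ = [-20/37; -6/37]
x' − x̄ = [160/37, 48/37] = K·y
y = (KᵀK)⁻¹·Kᵀ·(x' − x̄) = [-8]
z = y + H·x̄ = [-8] + [6] = [-2]

z = [-2]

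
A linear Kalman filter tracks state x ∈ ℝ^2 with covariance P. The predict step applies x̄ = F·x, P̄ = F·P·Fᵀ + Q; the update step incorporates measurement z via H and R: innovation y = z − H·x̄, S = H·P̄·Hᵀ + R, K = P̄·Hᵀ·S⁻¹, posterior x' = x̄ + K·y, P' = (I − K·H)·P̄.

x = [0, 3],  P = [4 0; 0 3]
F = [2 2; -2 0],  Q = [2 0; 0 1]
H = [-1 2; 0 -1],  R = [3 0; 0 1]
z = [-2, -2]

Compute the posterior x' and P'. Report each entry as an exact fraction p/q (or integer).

x̄ = F·x = [6, 0]
P̄ = F·P·Fᵀ + Q = [30 -16; -16 17]
y = z − H·x̄ = [4, -2]
S = H·P̄·Hᵀ + R = [165 -50; -50 18]
K = P̄·Hᵀ·S⁻¹ = [-158/235 -46/47; 5/47 -61/94]
x' = x̄ + K·y = [1238/235, 81/47]
P' = (I − K·H)·P̄ = [934/235 46/47; 46/47 61/94]

x' = [1238/235, 81/47]
P' = [934/235 46/47; 46/47 61/94]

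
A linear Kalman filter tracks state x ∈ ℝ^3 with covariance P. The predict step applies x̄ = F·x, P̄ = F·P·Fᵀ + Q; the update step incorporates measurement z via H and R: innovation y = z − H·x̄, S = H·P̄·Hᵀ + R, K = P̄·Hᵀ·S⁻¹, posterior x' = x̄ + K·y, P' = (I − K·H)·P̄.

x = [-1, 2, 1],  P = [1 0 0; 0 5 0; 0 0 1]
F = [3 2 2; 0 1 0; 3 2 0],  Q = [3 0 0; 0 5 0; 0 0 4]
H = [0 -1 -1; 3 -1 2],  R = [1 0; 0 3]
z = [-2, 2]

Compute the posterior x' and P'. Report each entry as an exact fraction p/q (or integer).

x̄ = F·x = [3, 2, 1]
P̄ = F·P·Fᵀ + Q = [36 10 29; 10 10 10; 29 10 33]
y = z − H·x̄ = [1, -7]
S = H·P̄·Hᵀ + R = [64 -183; -183 717]
K = P̄·Hᵀ·S⁻¹ = [195/4133 949/4133; -2340/4133 -1100/12399; -1554/4133 1283/12399]
x' = x̄ + K·y = [5951/4133, 25478/12399, -1244/12399]
P' = (I − K·H)·P̄ = [8349/4133 7270/4133 -7465/4133; 7270/4133 27590/12399 -20570/12399; -7465/4133 -20570/12399 25232/12399]

x' = [5951/4133, 25478/12399, -1244/12399]
P' = [8349/4133 7270/4133 -7465/4133; 7270/4133 27590/12399 -20570/12399; -7465/4133 -20570/12399 25232/12399]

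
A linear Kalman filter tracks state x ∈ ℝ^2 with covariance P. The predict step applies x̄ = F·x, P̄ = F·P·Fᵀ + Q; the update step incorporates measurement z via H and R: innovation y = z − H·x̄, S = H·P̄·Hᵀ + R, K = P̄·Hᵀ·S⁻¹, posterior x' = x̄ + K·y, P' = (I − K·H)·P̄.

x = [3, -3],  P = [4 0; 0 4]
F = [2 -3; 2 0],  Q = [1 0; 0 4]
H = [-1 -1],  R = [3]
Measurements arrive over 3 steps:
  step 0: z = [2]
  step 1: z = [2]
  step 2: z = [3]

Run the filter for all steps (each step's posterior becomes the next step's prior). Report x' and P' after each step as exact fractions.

step 0: x' = [11/36, -5/3], P' = [107/12 -7; -7 8]
step 1: x' = [-23/293, -1089/586], P' = [6565/1172 -1033/293; -1033/293 1297/293]
step 2: x' = [-16755/130138, -179568/65069], P' = [353491/65069 -222421/65069; -222421/65069 283921/65069]

step 0: x̄ = F·x = [15, 6]
step 0: P̄ = F·P·Fᵀ + Q = [53 16; 16 20]
step 0: y = z − H·x̄ = [23]
step 0: S = H·P̄·Hᵀ + R = [108]
step 0: K = P̄·Hᵀ·S⁻¹ = [-23/36; -1/3]
step 0: x' = x̄ + K·y = [11/36, -5/3]
step 0: P' = (I − K·H)·P̄ = [107/12 -7; -7 8]
step 1: x̄ = F·x = [101/18, 11/18]
step 1: P̄ = F·P·Fᵀ + Q = [578/3 233/3; 233/3 119/3]
step 1: y = z − H·x̄ = [74/9]
step 1: S = H·P̄·Hᵀ + R = [1172/3]
step 1: K = P̄·Hᵀ·S⁻¹ = [-811/1172; -88/293]
step 1: x' = x̄ + K·y = [-23/293, -1089/586]
step 1: P' = (I − K·H)·P̄ = [6565/1172 -1033/293; -1033/293 1297/293]
step 2: x̄ = F·x = [3175/586, -46/293]
step 2: P̄ = F·P·Fᵀ + Q = [30927/293 12763/293; 12763/293 7737/293]
step 2: y = z − H·x̄ = [4841/586]
step 2: S = H·P̄·Hᵀ + R = [65069/293]
step 2: K = P̄·Hᵀ·S⁻¹ = [-43690/65069; -20500/65069]
step 2: x' = x̄ + K·y = [-16755/130138, -179568/65069]
step 2: P' = (I − K·H)·P̄ = [353491/65069 -222421/65069; -222421/65069 283921/65069]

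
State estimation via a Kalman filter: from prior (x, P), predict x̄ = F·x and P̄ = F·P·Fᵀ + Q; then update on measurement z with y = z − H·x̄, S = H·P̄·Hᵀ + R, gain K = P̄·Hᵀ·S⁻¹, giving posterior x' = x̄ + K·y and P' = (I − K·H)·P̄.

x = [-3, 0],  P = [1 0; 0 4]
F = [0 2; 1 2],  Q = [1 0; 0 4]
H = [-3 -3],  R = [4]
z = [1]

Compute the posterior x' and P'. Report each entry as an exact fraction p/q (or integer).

x' = [396/317, -507/317]
P' = [977/634 -845/634; -845/634 993/634]

x̄ = F·x = [0, -3]
P̄ = F·P·Fᵀ + Q = [17 16; 16 21]
y = z − H·x̄ = [-8]
S = H·P̄·Hᵀ + R = [634]
K = P̄·Hᵀ·S⁻¹ = [-99/634; -111/634]
x' = x̄ + K·y = [396/317, -507/317]
P' = (I − K·H)·P̄ = [977/634 -845/634; -845/634 993/634]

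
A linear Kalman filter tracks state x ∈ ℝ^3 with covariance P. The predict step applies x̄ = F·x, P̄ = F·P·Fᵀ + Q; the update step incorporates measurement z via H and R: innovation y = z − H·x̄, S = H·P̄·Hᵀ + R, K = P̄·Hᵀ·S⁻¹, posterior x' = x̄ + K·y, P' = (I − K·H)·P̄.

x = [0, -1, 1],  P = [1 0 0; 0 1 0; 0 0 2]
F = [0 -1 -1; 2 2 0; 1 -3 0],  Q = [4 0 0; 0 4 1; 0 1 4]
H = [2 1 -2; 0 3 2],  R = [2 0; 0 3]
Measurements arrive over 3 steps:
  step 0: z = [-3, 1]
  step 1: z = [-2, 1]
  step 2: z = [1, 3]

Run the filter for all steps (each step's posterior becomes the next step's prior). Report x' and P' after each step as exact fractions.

step 0: x̄ = F·x = [0, -2, 3]
step 0: P̄ = F·P·Fᵀ + Q = [7 -2 3; -2 12 -3; 3 -3 14]
step 0: y = z − H·x̄ = [5, 1]
step 0: S = H·P̄·Hᵀ + R = [78 -8; -8 131]
step 0: K = P̄·Hᵀ·S⁻¹ = [393/5077 24/5077; 1037/5077 1226/5077; -3123/10154 641/5077]
step 0: x' = x̄ + K·y = [1989/5077, -3743/5077, 16129/10154]
step 0: P' = (I − K·H)·P̄ = [33181/5077 -16376/5077 24600/5077; -16376/5077 9626/5077 -12600/5077; 24600/5077 -12600/5077 39723/10154]
step 1: x̄ = F·x = [-8643/10154, -3508/5077, 13218/5077]
step 1: P̄ = F·P·Fᵀ + Q = [49191/10154 -10500/5077 -17146/5077; -10500/5077 60528/5077 79187/5077; -17146/5077 79187/5077 238379/5077]
step 1: y = z − H·x̄ = [28433/5077, -10835/5077]
step 1: S = H·P̄·Hᵀ + R = [901000/5077 -1220264/5077; -1220264/5077 2463743/5077]
step 1: K = P̄·Hᵀ·S⁻¹ = [19603653/143940952 733207/17992619; 12018171/71970476 3970816/17992619; -37884909/143940952 2871148/17992619]
step 1: x' = x̄ + K·y = [-25252027/143940952, -16319665/71970476, 113562887/143940952]
step 1: P' = (I − K·H)·P̄ = [491526397/143940952 -115781065/71970476 356141679/143940952; -115781065/71970476 37906033/35985238 -89893203/71970476; 356141679/143940952 -89893203/71970476 304133385/143940952]
step 2: x̄ = F·x = [-80923557/143940952, -57891357/71970476, 72665963/143940952]
step 2: P̄ = F·P·Fᵀ + Q = [671948513/143940952 -96417275/71970476 -209066371/143940952; -96417275/71970476 323967221/35985238 571748737/71970476; -209066371/143940952 571748737/71970476 3821280173/143940952]
step 2: y = z − H·x̄ = [283451353/71970476, 79229884/17992619]
step 2: S = H·P̄·Hᵀ + R = [3970967101/35985238 -2245597090/17992619; -2245597090/17992619 5137716649/17992619]
step 2: K = P̄·Hᵀ·S⁻¹ = [161845160379/1146724799342 21466789424/573362399671; 94373197539/573362399671 127383382790/573362399671; -296593175157/1146724799342 89649674999/573362399671]
step 2: x' = x̄ + K·y = [90892790134/573362399671, 471412273660/573362399671, 100163718090/573362399671]
step 2: P' = (I − K·H)·P̄ = [3886055575995/1146724799342 -914952511836/573362399671 1404628951890/573362399671; -914952511836/573362399671 600200391780/573362399671 -709225513485/573362399671; 1404628951890/573362399671 -709225513485/573362399671 1198312782726/573362399671]

step 0: x' = [1989/5077, -3743/5077, 16129/10154], P' = [33181/5077 -16376/5077 24600/5077; -16376/5077 9626/5077 -12600/5077; 24600/5077 -12600/5077 39723/10154]
step 1: x' = [-25252027/143940952, -16319665/71970476, 113562887/143940952], P' = [491526397/143940952 -115781065/71970476 356141679/143940952; -115781065/71970476 37906033/35985238 -89893203/71970476; 356141679/143940952 -89893203/71970476 304133385/143940952]
step 2: x' = [90892790134/573362399671, 471412273660/573362399671, 100163718090/573362399671], P' = [3886055575995/1146724799342 -914952511836/573362399671 1404628951890/573362399671; -914952511836/573362399671 600200391780/573362399671 -709225513485/573362399671; 1404628951890/573362399671 -709225513485/573362399671 1198312782726/573362399671]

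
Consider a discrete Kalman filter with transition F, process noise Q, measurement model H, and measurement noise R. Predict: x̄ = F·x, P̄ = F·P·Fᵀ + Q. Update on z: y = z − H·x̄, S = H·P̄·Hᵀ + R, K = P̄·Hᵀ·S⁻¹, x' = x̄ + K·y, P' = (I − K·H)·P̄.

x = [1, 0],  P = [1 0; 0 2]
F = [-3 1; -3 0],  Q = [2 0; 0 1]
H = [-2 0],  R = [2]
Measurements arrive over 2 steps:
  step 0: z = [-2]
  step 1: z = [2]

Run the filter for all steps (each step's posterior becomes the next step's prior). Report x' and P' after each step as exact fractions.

step 0: x̄ = F·x = [-3, -3]
step 0: P̄ = F·P·Fᵀ + Q = [13 9; 9 10]
step 0: y = z − H·x̄ = [-8]
step 0: S = H·P̄·Hᵀ + R = [54]
step 0: K = P̄·Hᵀ·S⁻¹ = [-13/27; -1/3]
step 0: x' = x̄ + K·y = [23/27, -1/3]
step 0: P' = (I − K·H)·P̄ = [13/27 1/3; 1/3 4]
step 1: x̄ = F·x = [-26/9, -23/9]
step 1: P̄ = F·P·Fᵀ + Q = [25/3 10/3; 10/3 16/3]
step 1: y = z − H·x̄ = [-34/9]
step 1: S = H·P̄·Hᵀ + R = [106/3]
step 1: K = P̄·Hᵀ·S⁻¹ = [-25/53; -10/53]
step 1: x' = x̄ + K·y = [-176/159, -293/159]
step 1: P' = (I − K·H)·P̄ = [25/53 10/53; 10/53 216/53]

step 0: x' = [23/27, -1/3], P' = [13/27 1/3; 1/3 4]
step 1: x' = [-176/159, -293/159], P' = [25/53 10/53; 10/53 216/53]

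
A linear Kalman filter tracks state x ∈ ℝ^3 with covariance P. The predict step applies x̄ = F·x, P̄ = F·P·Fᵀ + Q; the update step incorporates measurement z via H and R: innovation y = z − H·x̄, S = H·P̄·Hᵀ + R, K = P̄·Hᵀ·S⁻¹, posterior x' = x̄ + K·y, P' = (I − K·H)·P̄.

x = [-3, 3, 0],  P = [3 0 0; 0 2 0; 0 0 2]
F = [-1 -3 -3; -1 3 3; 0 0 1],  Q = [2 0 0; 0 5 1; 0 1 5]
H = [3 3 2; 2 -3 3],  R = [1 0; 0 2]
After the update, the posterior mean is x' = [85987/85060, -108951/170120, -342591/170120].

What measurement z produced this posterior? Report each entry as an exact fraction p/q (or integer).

x̄ = F·x = [-6, 12, 0]
P̄ = F·P·Fᵀ + Q = [41 -33 -6; -33 44 7; -6 7 7]
S = H·P̄·Hᵀ + R = [212 -66; -66 823]
K = P̄·Hᵀ·S⁻¹ = [10317/85060 8837/42530; 26999/170120 -17211/85060; 13199/170120 -711/85060]
x' − x̄ = [596347/85060, -2150391/170120, -342591/170120] = K·y
y = (KᵀK)⁻¹·Kᵀ·(x' − x̄) = [-21, 46]
z = y + H·x̄ = [-21, 46] + [18, -48] = [-3, -2]

z = [-3, -2]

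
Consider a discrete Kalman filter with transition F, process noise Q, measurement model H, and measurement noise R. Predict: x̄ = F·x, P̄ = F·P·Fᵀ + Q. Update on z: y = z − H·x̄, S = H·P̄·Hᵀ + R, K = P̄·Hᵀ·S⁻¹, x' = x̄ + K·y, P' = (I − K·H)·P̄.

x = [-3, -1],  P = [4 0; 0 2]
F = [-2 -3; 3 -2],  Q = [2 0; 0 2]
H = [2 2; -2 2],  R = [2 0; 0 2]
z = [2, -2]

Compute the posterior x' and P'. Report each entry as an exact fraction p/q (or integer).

x' = [25665/24521, -631/24521]
P' = [6084/24521 -12/24521; -12/24521 6094/24521]

x̄ = F·x = [9, -7]
P̄ = F·P·Fᵀ + Q = [36 -12; -12 46]
y = z − H·x̄ = [-2, 30]
S = H·P̄·Hᵀ + R = [234 40; 40 426]
K = P̄·Hᵀ·S⁻¹ = [6072/24521 -6096/24521; 6082/24521 6106/24521]
x' = x̄ + K·y = [25665/24521, -631/24521]
P' = (I − K·H)·P̄ = [6084/24521 -12/24521; -12/24521 6094/24521]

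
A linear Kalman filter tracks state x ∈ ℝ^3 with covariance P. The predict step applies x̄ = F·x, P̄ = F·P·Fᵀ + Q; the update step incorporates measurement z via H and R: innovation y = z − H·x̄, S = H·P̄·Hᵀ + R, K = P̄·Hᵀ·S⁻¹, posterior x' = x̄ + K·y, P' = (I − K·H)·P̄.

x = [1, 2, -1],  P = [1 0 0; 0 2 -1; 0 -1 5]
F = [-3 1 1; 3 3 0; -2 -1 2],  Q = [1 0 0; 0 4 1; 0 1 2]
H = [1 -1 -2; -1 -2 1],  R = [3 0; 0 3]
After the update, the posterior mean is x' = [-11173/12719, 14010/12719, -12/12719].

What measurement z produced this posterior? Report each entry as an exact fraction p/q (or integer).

x̄ = F·x = [-2, 9, -6]
P̄ = F·P·Fᵀ + Q = [15 -6 13; -6 31 -17; 13 -17 32]
S = H·P̄·Hᵀ + R = [69 -23; -23 192]
K = P̄·Hᵀ·S⁻¹ = [-730/12719 25/553; -2255/12719 -222/553; -5309/12719 125/553]
x' − x̄ = [14265/12719, -100461/12719, 76302/12719] = K·y
y = (KᵀK)⁻¹·Kᵀ·(x' − x̄) = [-3, 21]
z = y + H·x̄ = [-3, 21] + [1, -22] = [-2, -1]

z = [-2, -1]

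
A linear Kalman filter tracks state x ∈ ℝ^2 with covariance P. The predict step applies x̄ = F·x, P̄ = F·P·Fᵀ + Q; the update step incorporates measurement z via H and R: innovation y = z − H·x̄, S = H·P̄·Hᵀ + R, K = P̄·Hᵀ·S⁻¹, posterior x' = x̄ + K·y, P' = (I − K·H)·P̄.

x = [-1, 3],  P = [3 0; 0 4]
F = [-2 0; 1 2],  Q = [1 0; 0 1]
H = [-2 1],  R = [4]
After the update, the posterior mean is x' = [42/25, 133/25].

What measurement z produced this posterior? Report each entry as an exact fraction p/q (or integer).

z = [2]

x̄ = F·x = [2, 5]
P̄ = F·P·Fᵀ + Q = [13 -6; -6 20]
S = H·P̄·Hᵀ + R = [100]
K = P̄·Hᵀ·S⁻¹ = [-8/25; 8/25]
x' − x̄ = [-8/25, 8/25] = K·y
y = (KᵀK)⁻¹·Kᵀ·(x' − x̄) = [1]
z = y + H·x̄ = [1] + [1] = [2]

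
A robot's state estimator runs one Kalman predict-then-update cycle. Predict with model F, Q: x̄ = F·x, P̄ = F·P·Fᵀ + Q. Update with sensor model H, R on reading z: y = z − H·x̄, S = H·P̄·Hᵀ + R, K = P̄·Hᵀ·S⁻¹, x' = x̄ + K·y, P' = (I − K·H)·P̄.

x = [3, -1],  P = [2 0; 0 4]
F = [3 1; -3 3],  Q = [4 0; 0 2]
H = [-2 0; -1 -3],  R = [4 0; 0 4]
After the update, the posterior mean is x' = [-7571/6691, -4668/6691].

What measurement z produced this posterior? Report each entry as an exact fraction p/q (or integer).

x̄ = F·x = [8, -12]
P̄ = F·P·Fᵀ + Q = [26 -6; -6 56]
S = H·P̄·Hᵀ + R = [108 16; 16 498]
K = P̄·Hᵀ·S⁻¹ = [-3221/6691 -4/6691; 1071/6691 -2211/6691]
x' − x̄ = [-61099/6691, 75624/6691] = K·y
y = (KᵀK)⁻¹·Kᵀ·(x' − x̄) = [19, -25]
z = y + H·x̄ = [19, -25] + [-16, 28] = [3, 3]

z = [3, 3]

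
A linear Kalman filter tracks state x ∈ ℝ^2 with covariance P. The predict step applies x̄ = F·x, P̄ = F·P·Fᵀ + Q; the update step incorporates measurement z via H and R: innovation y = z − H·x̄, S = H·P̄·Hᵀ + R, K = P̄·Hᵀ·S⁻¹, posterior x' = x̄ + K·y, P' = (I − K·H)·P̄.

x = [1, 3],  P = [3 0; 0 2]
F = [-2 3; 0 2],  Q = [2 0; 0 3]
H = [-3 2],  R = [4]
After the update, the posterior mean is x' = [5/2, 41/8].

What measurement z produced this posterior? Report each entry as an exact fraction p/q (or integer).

x̄ = F·x = [7, 6]
P̄ = F·P·Fᵀ + Q = [32 12; 12 11]
S = H·P̄·Hᵀ + R = [192]
K = P̄·Hᵀ·S⁻¹ = [-3/8; -7/96]
x' − x̄ = [-9/2, -7/8] = K·y
y = (KᵀK)⁻¹·Kᵀ·(x' − x̄) = [12]
z = y + H·x̄ = [12] + [-9] = [3]

z = [3]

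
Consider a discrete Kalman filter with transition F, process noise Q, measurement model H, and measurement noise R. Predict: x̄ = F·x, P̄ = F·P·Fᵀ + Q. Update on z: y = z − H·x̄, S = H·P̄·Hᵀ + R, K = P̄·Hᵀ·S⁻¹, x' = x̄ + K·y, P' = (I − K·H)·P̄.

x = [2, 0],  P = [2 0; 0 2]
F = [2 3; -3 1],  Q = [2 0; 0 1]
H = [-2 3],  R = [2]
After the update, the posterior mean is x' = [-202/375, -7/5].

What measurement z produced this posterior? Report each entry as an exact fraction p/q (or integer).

x̄ = F·x = [4, -6]
P̄ = F·P·Fᵀ + Q = [28 -6; -6 21]
S = H·P̄·Hᵀ + R = [375]
K = P̄·Hᵀ·S⁻¹ = [-74/375; 1/5]
x' − x̄ = [-1702/375, 23/5] = K·y
y = (KᵀK)⁻¹·Kᵀ·(x' − x̄) = [23]
z = y + H·x̄ = [23] + [-26] = [-3]

z = [-3]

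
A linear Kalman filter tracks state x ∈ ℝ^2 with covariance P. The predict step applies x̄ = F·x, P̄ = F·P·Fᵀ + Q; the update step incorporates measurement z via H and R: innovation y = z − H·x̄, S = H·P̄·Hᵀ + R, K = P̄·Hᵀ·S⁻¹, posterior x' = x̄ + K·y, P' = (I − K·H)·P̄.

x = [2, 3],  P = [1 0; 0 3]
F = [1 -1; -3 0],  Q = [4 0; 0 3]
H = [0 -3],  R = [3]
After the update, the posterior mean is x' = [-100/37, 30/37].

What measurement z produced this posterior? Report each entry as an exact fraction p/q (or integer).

z = [-3]

x̄ = F·x = [-1, -6]
P̄ = F·P·Fᵀ + Q = [8 -3; -3 12]
S = H·P̄·Hᵀ + R = [111]
K = P̄·Hᵀ·S⁻¹ = [3/37; -12/37]
x' − x̄ = [-63/37, 252/37] = K·y
y = (KᵀK)⁻¹·Kᵀ·(x' − x̄) = [-21]
z = y + H·x̄ = [-21] + [18] = [-3]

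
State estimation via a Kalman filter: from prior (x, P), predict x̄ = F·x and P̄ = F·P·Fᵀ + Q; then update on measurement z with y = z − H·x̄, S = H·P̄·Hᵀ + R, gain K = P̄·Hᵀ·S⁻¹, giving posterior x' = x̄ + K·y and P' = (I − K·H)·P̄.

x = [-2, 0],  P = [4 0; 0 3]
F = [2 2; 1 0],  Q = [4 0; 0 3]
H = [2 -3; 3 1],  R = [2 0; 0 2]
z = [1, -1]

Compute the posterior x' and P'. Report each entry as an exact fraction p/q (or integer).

x' = [-256/1265, -1223/2530]
P' = [208/1265 62/1265; 62/1265 1047/5060]

x̄ = F·x = [-4, -2]
P̄ = F·P·Fᵀ + Q = [32 8; 8 7]
y = z − H·x̄ = [3, 13]
S = H·P̄·Hᵀ + R = [97 115; 115 345]
K = P̄·Hᵀ·S⁻¹ = [1/11 343/1265; -23/88 1791/10120]
x' = x̄ + K·y = [-256/1265, -1223/2530]
P' = (I − K·H)·P̄ = [208/1265 62/1265; 62/1265 1047/5060]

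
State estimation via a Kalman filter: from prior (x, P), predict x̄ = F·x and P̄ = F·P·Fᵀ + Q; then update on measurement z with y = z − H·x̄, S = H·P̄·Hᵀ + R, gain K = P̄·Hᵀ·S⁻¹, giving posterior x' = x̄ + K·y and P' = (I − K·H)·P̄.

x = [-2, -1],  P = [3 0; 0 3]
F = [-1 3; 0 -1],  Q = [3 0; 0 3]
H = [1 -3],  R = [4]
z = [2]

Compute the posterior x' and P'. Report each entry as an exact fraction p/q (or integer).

x̄ = F·x = [-1, 1]
P̄ = F·P·Fᵀ + Q = [33 -9; -9 6]
y = z − H·x̄ = [6]
S = H·P̄·Hᵀ + R = [145]
K = P̄·Hᵀ·S⁻¹ = [12/29; -27/145]
x' = x̄ + K·y = [43/29, -17/145]
P' = (I − K·H)·P̄ = [237/29 63/29; 63/29 141/145]

x' = [43/29, -17/145]
P' = [237/29 63/29; 63/29 141/145]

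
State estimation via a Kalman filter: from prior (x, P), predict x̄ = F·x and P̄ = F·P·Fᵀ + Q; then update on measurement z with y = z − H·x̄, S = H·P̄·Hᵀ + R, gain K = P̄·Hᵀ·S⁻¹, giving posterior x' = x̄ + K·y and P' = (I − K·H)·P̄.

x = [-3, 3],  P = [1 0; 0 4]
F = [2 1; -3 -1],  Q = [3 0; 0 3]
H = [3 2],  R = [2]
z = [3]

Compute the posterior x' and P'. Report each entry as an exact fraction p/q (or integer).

x̄ = F·x = [-3, 6]
P̄ = F·P·Fᵀ + Q = [11 -10; -10 16]
y = z − H·x̄ = [0]
S = H·P̄·Hᵀ + R = [45]
K = P̄·Hᵀ·S⁻¹ = [13/45; 2/45]
x' = x̄ + K·y = [-3, 6]
P' = (I − K·H)·P̄ = [326/45 -476/45; -476/45 716/45]

x' = [-3, 6]
P' = [326/45 -476/45; -476/45 716/45]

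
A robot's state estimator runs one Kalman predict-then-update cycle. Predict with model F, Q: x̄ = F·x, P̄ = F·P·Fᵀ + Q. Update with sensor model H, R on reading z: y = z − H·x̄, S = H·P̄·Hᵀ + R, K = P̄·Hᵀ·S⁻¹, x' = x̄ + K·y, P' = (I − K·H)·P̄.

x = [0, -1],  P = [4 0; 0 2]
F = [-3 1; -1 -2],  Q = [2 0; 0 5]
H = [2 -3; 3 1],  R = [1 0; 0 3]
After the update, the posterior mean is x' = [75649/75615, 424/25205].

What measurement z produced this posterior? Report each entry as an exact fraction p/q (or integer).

x̄ = F·x = [-1, 2]
P̄ = F·P·Fᵀ + Q = [40 8; 8 17]
S = H·P̄·Hᵀ + R = [218 133; 133 428]
K = P̄·Hᵀ·S⁻¹ = [6944/75615 20456/75615; -6811/25205 4531/25205]
x' − x̄ = [151264/75615, -49986/25205] = K·y
y = (KᵀK)⁻¹·Kᵀ·(x' − x̄) = [10, 4]
z = y + H·x̄ = [10, 4] + [-8, -1] = [2, 3]

z = [2, 3]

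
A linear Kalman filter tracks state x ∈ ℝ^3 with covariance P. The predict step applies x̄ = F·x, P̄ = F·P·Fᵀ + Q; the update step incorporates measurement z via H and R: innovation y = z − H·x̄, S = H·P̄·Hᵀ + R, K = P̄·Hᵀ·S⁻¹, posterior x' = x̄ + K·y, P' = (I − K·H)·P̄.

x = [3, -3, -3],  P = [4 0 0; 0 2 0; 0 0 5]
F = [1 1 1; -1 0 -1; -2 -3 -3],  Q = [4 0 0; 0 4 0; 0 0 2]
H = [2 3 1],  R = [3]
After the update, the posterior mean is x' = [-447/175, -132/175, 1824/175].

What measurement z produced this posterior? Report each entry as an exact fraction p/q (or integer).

x̄ = F·x = [-3, 0, 12]
P̄ = F·P·Fᵀ + Q = [15 -9 -29; -9 13 23; -29 23 81]
S = H·P̄·Hᵀ + R = [175]
K = P̄·Hᵀ·S⁻¹ = [-26/175; 44/175; 92/175]
x' − x̄ = [78/175, -132/175, -276/175] = K·y
y = (KᵀK)⁻¹·Kᵀ·(x' − x̄) = [-3]
z = y + H·x̄ = [-3] + [6] = [3]

z = [3]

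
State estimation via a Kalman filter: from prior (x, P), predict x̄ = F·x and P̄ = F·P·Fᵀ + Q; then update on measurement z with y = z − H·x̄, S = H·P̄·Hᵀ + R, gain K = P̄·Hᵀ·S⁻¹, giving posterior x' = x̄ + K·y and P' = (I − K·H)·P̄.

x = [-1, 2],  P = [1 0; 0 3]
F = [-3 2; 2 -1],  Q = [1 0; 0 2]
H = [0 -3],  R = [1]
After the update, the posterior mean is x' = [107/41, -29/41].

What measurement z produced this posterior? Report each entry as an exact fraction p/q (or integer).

x̄ = F·x = [7, -4]
P̄ = F·P·Fᵀ + Q = [22 -12; -12 9]
S = H·P̄·Hᵀ + R = [82]
K = P̄·Hᵀ·S⁻¹ = [18/41; -27/82]
x' − x̄ = [-180/41, 135/41] = K·y
y = (KᵀK)⁻¹·Kᵀ·(x' − x̄) = [-10]
z = y + H·x̄ = [-10] + [12] = [2]

z = [2]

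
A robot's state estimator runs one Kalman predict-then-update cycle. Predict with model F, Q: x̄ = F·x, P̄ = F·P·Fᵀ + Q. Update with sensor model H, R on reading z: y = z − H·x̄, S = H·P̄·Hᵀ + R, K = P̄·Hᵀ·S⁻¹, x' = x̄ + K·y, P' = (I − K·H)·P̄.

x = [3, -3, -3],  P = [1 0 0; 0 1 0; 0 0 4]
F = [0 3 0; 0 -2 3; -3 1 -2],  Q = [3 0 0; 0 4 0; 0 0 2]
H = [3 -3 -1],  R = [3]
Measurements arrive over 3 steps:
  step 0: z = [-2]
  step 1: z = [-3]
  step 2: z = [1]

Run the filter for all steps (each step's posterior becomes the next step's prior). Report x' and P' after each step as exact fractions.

step 0: x' = [-3711/469, -2647/469, -2224/469], P' = [3027/469 3510/469 -1602/469; 3510/469 5260/469 -4878/469; -1602/469 -4878/469 9651/469]
step 1: x' = [-4146353/480201, -26337686/1440603, 15354838/480201], P' = [2712101/320134 15030179/960402 -7013599/320134; 15030179/960402 93270389/2881206 -47515627/960402; -7013599/320134 -47515627/960402 26411369/320134]
step 2: x' = [42646472799/16180486592, 58873781669/16180486592, -63767507729/16180486592], P' = [169308428493/32360973184 277624401279/32360973184 -335961798147/32360973184; 277624401279/32360973184 548440273797/32360973184 -787758871281/32360973184; -335961798147/32360973184 -787758871281/32360973184 1345353295341/32360973184]

step 0: x̄ = F·x = [-9, -3, -6]
step 0: P̄ = F·P·Fᵀ + Q = [12 -6 3; -6 44 -26; 3 -26 28]
step 0: y = z − H·x̄ = [10]
step 0: S = H·P̄·Hᵀ + R = [469]
step 0: K = P̄·Hᵀ·S⁻¹ = [51/469; -124/469; 59/469]
step 0: x' = x̄ + K·y = [-3711/469, -2647/469, -2224/469]
step 0: P' = (I − K·H)·P̄ = [3027/469 3510/469 -1602/469; 3510/469 5260/469 -4878/469; -1602/469 -4878/469 9651/469]
step 1: x̄ = F·x = [-7941/469, -1378/469, 12934/469]
step 1: P̄ = F·P·Fᵀ + Q = [48747/469 -75462/469 13458/469; -75462/469 168311/469 -67094/469; 13458/469 -67094/469 51273/469]
step 1: y = z − H·x̄ = [31216/469]
step 1: S = H·P̄·Hᵀ + R = [2881206/469]
step 1: K = P̄·Hᵀ·S⁻¹ = [119723/960402; -664225/2881206; 63461/960402]
step 1: x' = x̄ + K·y = [-4146353/480201, -26337686/1440603, 15354838/480201]
step 1: P' = (I − K·H)·P̄ = [2712101/320134 15030179/960402 -7013599/320134; 15030179/960402 93270389/2881206 -47515627/960402; -7013599/320134 -47515627/960402 26411369/320134]
step 2: x̄ = F·x = [-26337686/480201, 190868914/1440603, -81149537/1440603]
step 2: P̄ = F·P·Fᵀ + Q = [94230791/320134 -614181421/960402 121546270/480201; -614181421/960402 4234489841/2881206 -885969065/1440603; 121546270/480201 -885969065/1440603 405848938/1440603]
step 2: y = z − H·x̄ = [729936982/1440603]
step 2: S = H·P̄·Hᵀ + R = [32360973184/1440603]
step 2: K = P̄·Hᵀ·S⁻¹ = [3671293263/32360973184; -8229582091/32360973184; 3345974687/32360973184]
step 2: x' = x̄ + K·y = [42646472799/16180486592, 58873781669/16180486592, -63767507729/16180486592]
step 2: P' = (I − K·H)·P̄ = [169308428493/32360973184 277624401279/32360973184 -335961798147/32360973184; 277624401279/32360973184 548440273797/32360973184 -787758871281/32360973184; -335961798147/32360973184 -787758871281/32360973184 1345353295341/32360973184]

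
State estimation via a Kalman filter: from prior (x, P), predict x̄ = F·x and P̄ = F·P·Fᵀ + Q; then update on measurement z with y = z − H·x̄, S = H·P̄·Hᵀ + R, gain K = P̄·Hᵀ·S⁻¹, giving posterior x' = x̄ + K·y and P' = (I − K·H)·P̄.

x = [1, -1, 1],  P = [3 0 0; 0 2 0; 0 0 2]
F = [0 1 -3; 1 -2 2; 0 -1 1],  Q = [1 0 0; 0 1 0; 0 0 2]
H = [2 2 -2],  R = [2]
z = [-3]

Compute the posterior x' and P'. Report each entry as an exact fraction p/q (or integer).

x' = [-137/31, 159/31, 68/31]
P' = [313/31 -392/31 -92/31; -392/31 588/31 200/31; -92/31 200/31 114/31]

x̄ = F·x = [-4, 5, 2]
P̄ = F·P·Fᵀ + Q = [21 -16 -8; -16 20 8; -8 8 6]
y = z − H·x̄ = [-1]
S = H·P̄·Hᵀ + R = [62]
K = P̄·Hᵀ·S⁻¹ = [13/31; -4/31; -6/31]
x' = x̄ + K·y = [-137/31, 159/31, 68/31]
P' = (I − K·H)·P̄ = [313/31 -392/31 -92/31; -392/31 588/31 200/31; -92/31 200/31 114/31]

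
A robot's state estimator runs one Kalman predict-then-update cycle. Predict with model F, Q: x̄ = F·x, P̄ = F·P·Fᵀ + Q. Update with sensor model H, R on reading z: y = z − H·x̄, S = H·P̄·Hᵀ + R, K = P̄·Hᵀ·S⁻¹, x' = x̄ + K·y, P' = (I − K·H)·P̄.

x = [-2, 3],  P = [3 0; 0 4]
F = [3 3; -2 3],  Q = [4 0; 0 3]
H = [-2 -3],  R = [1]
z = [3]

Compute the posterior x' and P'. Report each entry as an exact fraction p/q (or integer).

x̄ = F·x = [3, 13]
P̄ = F·P·Fᵀ + Q = [67 18; 18 51]
y = z − H·x̄ = [48]
S = H·P̄·Hᵀ + R = [944]
K = P̄·Hᵀ·S⁻¹ = [-47/236; -189/944]
x' = x̄ + K·y = [-387/59, 200/59]
P' = (I − K·H)·P̄ = [1744/59 -4635/236; -4635/236 12423/944]

x' = [-387/59, 200/59]
P' = [1744/59 -4635/236; -4635/236 12423/944]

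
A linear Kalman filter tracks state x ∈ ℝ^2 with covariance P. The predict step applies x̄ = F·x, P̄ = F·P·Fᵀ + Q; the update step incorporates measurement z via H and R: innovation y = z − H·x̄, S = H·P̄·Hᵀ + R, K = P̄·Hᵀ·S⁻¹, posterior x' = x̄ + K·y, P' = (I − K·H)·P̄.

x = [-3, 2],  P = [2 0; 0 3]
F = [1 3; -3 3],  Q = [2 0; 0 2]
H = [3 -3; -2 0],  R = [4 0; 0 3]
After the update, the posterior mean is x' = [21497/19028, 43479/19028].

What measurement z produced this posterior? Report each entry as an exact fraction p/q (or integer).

z = [-3, -2]

x̄ = F·x = [3, 15]
P̄ = F·P·Fᵀ + Q = [31 21; 21 47]
S = H·P̄·Hᵀ + R = [328 -60; -60 127]
K = P̄·Hᵀ·S⁻¹ = [45/19028 -2317/4757; -6213/19028 -2307/4757]
x' − x̄ = [-35587/19028, -241941/19028] = K·y
y = (KᵀK)⁻¹·Kᵀ·(x' − x̄) = [33, 4]
z = y + H·x̄ = [33, 4] + [-36, -6] = [-3, -2]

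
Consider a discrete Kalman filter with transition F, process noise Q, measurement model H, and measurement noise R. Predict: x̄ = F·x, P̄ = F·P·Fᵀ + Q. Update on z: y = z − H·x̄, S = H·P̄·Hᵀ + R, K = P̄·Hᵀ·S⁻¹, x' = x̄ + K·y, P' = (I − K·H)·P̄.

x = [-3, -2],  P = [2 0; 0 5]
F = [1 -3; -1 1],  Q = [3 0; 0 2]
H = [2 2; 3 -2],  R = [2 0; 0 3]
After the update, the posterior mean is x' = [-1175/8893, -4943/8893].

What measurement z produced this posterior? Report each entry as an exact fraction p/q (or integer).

x̄ = F·x = [3, 1]
P̄ = F·P·Fᵀ + Q = [50 -17; -17 9]
S = H·P̄·Hᵀ + R = [102 230; 230 693]
K = P̄·Hᵀ·S⁻¹ = [1709/8893 1794/8893; 2391/8893 -1679/8893]
x' − x̄ = [-27854/8893, -13836/8893] = K·y
y = (KᵀK)⁻¹·Kᵀ·(x' − x̄) = [-10, -6]
z = y + H·x̄ = [-10, -6] + [8, 7] = [-2, 1]

z = [-2, 1]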